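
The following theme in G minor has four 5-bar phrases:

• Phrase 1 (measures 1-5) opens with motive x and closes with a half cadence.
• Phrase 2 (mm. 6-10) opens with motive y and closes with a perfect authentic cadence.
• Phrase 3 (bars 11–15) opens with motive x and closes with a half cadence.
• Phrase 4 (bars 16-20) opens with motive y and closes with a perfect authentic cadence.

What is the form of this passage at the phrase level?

repeated period

The cadence pattern HC–PAC–HC–PAC is weak–strong twice, and phrases 3–4 restate phrases 1–2: a period heard twice, not a double period (which would end weakly at phrase 2).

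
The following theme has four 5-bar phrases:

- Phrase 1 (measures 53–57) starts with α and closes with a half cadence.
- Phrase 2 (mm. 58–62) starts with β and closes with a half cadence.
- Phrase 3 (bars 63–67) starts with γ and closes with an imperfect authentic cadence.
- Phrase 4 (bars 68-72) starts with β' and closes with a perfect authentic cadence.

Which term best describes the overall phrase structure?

Four phrases in two halves: the first half (bars 53–62) ends with a half cadence, the second (mm. 63–72) with a perfect authentic cadence — a large antecedent–consequent pair, i.e. a double period.
Phrase 3 begins with different material from phrase 1, making it contrasting.

contrasting double period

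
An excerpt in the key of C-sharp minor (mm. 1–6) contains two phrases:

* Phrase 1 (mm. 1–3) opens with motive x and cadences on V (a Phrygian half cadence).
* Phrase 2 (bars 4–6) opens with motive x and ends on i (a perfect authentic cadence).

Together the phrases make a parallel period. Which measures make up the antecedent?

measures 1–3

The phrase ending with the weaker cadence (Phrygian half cadence) is the antecedent; the one ending more conclusively (perfect authentic cadence) is the consequent. The antecedent is measures 1–3.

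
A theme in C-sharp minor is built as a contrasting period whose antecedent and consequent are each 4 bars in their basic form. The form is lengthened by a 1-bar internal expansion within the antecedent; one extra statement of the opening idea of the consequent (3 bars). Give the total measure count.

Basic contrasting period: 4 + 4 = 8 bars.
8 (basic form) + 1 (internal expansion) + 3 (extra statement) = 12.

12 measures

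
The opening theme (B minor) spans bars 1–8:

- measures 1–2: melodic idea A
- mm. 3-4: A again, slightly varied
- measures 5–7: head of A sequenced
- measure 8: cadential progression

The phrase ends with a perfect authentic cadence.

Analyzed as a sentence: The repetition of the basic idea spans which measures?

measures 3–4

The presentation of a sentence is the basic idea (measures 1–2) plus its repetition (measures 3-4); the repetition of the basic idea is therefore mm. 3–4.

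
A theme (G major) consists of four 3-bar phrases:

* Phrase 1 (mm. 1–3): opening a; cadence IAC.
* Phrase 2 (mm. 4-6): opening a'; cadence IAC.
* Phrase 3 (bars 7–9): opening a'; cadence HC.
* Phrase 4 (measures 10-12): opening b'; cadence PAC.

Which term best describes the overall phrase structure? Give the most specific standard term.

parallel double period

Four phrases in two halves: the first half (mm. 1-6) ends with an imperfect authentic cadence, the second (mm. 7–12) with a perfect authentic cadence — a large antecedent–consequent pair, i.e. a double period.
Phrase 3 begins with the same material as phrase 1, making it parallel.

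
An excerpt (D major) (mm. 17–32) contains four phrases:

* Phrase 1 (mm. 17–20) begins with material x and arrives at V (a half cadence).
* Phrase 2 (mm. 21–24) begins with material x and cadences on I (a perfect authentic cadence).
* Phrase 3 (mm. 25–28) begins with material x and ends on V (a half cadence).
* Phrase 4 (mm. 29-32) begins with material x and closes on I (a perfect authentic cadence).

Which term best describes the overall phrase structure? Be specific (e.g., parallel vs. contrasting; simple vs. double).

repeated period

The cadence pattern HC–PAC–HC–PAC is weak–strong twice, and phrases 3–4 restate phrases 1–2: a period heard twice, not a double period (which would end weakly at phrase 2).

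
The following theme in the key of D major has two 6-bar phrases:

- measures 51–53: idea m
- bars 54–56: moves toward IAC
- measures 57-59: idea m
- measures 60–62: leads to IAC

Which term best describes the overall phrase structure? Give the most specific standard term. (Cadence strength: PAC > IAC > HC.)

repeated phrase

Both phrases have the same opening (m) and the same cadence (imperfect authentic cadence): the second is a restatement, not a consequent, so this is a repeated phrase rather than a period.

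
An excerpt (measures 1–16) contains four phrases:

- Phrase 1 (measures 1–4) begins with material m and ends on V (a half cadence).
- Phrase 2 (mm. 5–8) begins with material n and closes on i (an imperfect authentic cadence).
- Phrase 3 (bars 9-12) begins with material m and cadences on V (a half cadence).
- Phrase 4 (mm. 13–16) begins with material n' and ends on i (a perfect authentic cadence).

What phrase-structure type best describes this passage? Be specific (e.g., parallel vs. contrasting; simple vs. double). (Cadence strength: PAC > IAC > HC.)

Four phrases in two halves: the first half (bars 1-8) ends with an imperfect authentic cadence, the second (bars 9–16) with a perfect authentic cadence — a large antecedent–consequent pair, i.e. a double period.
Phrase 3 begins with the same material as phrase 1, making it parallel.

parallel double period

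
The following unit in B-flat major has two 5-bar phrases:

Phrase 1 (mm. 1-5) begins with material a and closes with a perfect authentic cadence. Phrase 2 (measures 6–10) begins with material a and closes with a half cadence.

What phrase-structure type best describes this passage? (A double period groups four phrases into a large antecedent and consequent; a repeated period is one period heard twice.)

The second phrase closes with a half cadence, which is not stronger than the first phrase's perfect authentic cadence; without a weak→strong cadential pair there is no antecedent–consequent relationship, so this is a phrase group rather than a period.

phrase group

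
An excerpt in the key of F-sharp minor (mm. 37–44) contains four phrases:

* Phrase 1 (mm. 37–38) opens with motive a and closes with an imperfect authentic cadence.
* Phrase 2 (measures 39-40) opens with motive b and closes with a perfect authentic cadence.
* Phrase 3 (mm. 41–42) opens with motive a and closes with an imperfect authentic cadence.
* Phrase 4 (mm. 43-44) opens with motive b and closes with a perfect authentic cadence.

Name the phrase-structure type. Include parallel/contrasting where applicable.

The cadence pattern IAC–PAC–IAC–PAC is weak–strong twice, and phrases 3–4 restate phrases 1–2: a period heard twice, not a double period (which would end weakly at phrase 2).

repeated period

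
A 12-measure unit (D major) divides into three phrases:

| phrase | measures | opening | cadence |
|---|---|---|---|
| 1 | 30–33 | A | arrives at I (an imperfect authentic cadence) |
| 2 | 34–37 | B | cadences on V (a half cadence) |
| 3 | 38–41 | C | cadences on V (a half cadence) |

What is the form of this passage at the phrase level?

phrase group

The final phrase closes with a half cadence, which is not stronger than the preceding half cadence; the 3 phrases lack an overall antecedent–consequent design and so form a phrase group.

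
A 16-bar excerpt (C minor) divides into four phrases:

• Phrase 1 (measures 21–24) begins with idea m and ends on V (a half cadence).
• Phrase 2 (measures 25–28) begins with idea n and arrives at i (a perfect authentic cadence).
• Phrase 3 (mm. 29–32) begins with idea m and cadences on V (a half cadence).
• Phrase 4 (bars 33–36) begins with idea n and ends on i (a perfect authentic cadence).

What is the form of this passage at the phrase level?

repeated period

The cadence pattern HC–PAC–HC–PAC is weak–strong twice, and phrases 3–4 restate phrases 1–2: a period heard twice, not a double period (which would end weakly at phrase 2).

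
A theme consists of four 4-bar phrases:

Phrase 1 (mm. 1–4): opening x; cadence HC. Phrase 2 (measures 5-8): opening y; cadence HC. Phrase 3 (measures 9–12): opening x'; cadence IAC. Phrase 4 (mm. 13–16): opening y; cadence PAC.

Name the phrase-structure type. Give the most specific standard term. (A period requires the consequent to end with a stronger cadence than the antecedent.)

parallel double period

Four phrases in two halves: the first half (mm. 1–8) ends with a half cadence, the second (measures 9-16) with a perfect authentic cadence — a large antecedent–consequent pair, i.e. a double period.
Phrase 3 begins with the same material as phrase 1, making it parallel.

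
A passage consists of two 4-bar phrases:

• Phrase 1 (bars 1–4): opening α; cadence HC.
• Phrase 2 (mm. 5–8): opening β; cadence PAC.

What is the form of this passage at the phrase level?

Phrase 1 ends with a half cadence (weaker) and phrase 2 with a perfect authentic cadence (stronger): antecedent + consequent = a period.
The two phrases open with different material (α / β), so the period is contrasting.

contrasting period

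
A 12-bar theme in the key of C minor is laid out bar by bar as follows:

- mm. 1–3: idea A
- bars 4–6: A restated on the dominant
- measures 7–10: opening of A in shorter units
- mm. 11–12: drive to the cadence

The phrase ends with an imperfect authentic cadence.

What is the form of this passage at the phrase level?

Basic idea (measures 1–3) + its repetition (bars 4-6) form the presentation; fragmentation and cadence (bars 7–12) form the continuation — the 12-bar whole is a sentence.

sentence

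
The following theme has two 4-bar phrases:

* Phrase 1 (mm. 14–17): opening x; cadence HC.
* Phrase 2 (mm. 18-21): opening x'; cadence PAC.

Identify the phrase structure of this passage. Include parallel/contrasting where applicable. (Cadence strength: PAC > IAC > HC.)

Phrase 1 ends with a half cadence (weaker) and phrase 2 with a perfect authentic cadence (stronger): antecedent + consequent = a period.
The two phrases open with the same material (x / x'), so the period is parallel.

parallel period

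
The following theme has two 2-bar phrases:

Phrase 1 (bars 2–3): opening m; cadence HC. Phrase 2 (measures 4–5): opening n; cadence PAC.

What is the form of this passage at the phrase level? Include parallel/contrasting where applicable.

contrasting period

Phrase 1 ends with a half cadence (weaker) and phrase 2 with a perfect authentic cadence (stronger): antecedent + consequent = a period.
The two phrases open with different material (m / n), so the period is contrasting.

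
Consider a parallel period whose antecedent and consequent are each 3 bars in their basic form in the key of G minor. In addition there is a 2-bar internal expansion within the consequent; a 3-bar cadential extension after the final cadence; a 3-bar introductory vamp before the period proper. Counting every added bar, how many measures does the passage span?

Basic parallel period: 3 + 3 = 6 bars.
6 (basic form) + 2 (internal expansion) + 3 (cadential extension) + 3 (introduction) = 14.

14 measures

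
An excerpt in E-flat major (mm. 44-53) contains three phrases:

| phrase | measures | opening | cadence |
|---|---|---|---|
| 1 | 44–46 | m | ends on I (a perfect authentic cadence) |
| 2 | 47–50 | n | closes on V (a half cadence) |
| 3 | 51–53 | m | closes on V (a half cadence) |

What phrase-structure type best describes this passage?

phrase group

The final phrase closes with a half cadence, which is not stronger than the preceding half cadence; the 3 phrases lack an overall antecedent–consequent design and so form a phrase group.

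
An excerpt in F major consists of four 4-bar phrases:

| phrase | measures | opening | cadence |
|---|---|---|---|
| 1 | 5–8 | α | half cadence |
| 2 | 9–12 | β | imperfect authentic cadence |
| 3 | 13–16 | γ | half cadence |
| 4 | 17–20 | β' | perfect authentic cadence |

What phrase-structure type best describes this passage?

contrasting double period

Four phrases in two halves: the first half (mm. 5–12) ends with an imperfect authentic cadence, the second (bars 13-20) with a perfect authentic cadence — a large antecedent–consequent pair, i.e. a double period.
Phrase 3 begins with different material from phrase 1, making it contrasting.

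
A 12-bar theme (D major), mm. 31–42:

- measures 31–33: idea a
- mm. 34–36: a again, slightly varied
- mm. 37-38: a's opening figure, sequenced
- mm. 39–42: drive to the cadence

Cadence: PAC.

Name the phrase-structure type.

sentence

Basic idea (mm. 31-33) + its repetition (bars 34-36) form the presentation; fragmentation and cadence (measures 37-42) form the continuation — the 12-bar whole is a sentence.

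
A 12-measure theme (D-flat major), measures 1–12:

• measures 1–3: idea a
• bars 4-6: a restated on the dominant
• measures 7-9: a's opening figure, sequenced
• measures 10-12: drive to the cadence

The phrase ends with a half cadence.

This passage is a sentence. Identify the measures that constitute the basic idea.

The presentation of a sentence is the basic idea (measures 1–3) plus its repetition (measures 4-6); the basic idea is therefore mm. 1–3.

measures 1–3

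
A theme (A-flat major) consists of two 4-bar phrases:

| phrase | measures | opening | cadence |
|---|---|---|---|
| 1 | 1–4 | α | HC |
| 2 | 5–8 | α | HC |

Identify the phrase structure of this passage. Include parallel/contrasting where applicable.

repeated phrase

Both phrases have the same opening (α) and the same cadence (half cadence): the second is a restatement, not a consequent, so this is a repeated phrase rather than a period.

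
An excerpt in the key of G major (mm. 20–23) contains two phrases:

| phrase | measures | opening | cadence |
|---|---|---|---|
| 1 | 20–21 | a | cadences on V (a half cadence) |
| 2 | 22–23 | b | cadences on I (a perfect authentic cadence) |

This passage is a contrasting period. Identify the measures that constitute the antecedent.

The antecedent is the phrase ending with the weaker cadence (half cadence, phrase 1) and the consequent the one ending more conclusively (perfect authentic cadence, phrase 2); the antecedent is mm. 20-21.

measures 20–21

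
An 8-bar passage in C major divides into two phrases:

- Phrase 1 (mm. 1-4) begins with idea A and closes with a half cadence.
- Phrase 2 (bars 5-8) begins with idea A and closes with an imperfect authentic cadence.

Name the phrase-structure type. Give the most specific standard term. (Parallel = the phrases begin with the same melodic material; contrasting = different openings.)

Phrase 1 ends with a half cadence (weaker) and phrase 2 with an imperfect authentic cadence (stronger): antecedent + consequent = a period.
The two phrases open with the same material (A / A), so the period is parallel.

parallel period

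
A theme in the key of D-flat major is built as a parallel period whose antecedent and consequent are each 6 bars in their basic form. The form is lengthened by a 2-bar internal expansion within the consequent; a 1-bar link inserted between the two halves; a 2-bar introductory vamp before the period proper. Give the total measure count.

17 measures

Basic parallel period: 6 + 6 = 12 bars.
12 (basic form) + 2 (internal expansion) + 1 (link) + 2 (introduction) = 17.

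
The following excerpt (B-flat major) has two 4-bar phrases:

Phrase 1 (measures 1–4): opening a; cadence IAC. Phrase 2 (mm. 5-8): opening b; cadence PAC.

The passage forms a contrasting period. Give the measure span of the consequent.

measures 5–8

The phrase ending with the weaker cadence (imperfect authentic cadence) is the antecedent; the one ending more conclusively (perfect authentic cadence) is the consequent. The consequent is measures 5–8.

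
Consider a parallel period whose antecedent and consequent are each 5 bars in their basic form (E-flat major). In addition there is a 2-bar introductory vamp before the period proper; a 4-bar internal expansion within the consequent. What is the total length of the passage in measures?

Basic parallel period: 5 + 5 = 10 bars.
10 (basic form) + 2 (introduction) + 4 (internal expansion) = 16.

16 measures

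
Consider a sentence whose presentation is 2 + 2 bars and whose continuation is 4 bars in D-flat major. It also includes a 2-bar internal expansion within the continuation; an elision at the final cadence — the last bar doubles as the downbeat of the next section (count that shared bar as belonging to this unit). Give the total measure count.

10 measures

Basic sentence: 2 + 2 + 4 = 8 bars.
8 (basic form) + 2 (internal expansion) = 10.
The elision shares a bar with the next section but does not change this unit's count.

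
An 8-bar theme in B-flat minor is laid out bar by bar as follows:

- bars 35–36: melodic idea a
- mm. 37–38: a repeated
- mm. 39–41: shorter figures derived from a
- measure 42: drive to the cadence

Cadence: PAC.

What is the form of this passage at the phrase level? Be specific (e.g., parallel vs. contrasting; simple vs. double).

Basic idea (mm. 35-36) + its repetition (mm. 37–38) form the presentation; fragmentation and cadence (bars 39–42) form the continuation — the 8-bar whole is a sentence.

sentence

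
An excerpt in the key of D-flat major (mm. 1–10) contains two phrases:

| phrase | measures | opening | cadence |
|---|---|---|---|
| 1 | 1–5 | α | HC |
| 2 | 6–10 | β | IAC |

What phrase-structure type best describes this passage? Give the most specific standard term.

contrasting period

Phrase 1 ends with a half cadence (weaker) and phrase 2 with an imperfect authentic cadence (stronger): antecedent + consequent = a period.
The two phrases open with different material (α / β), so the period is contrasting.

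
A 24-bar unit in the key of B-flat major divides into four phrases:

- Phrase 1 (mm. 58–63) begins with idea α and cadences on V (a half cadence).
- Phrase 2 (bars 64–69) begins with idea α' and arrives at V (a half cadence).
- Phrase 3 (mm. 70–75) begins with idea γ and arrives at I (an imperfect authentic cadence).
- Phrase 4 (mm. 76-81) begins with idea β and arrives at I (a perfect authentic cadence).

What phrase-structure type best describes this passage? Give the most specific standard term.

Four phrases in two halves: the first half (mm. 58–69) ends with a half cadence, the second (measures 70–81) with a perfect authentic cadence — a large antecedent–consequent pair, i.e. a double period.
Phrase 3 begins with different material from phrase 1, making it contrasting.

contrasting double period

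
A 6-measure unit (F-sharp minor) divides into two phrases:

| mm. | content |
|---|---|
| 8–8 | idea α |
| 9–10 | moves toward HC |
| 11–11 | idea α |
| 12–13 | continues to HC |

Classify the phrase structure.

Both phrases have the same opening (α) and the same cadence (half cadence): the second is a restatement, not a consequent, so this is a repeated phrase rather than a period.

repeated phrase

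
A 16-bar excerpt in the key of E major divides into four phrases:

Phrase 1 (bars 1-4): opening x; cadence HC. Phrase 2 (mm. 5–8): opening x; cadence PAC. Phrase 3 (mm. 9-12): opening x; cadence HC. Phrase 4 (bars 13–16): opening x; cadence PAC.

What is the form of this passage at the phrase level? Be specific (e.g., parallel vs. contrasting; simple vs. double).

repeated period

The cadence pattern HC–PAC–HC–PAC is weak–strong twice, and phrases 3–4 restate phrases 1–2: a period heard twice, not a double period (which would end weakly at phrase 2).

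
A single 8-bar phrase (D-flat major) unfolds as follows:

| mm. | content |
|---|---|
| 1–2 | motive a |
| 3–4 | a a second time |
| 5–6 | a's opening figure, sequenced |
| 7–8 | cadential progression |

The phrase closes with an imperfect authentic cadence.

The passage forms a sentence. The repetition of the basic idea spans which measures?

measures 3–4

The presentation of a sentence is the basic idea (mm. 1–2) plus its repetition (measures 3-4); the repetition of the basic idea is therefore bars 3–4.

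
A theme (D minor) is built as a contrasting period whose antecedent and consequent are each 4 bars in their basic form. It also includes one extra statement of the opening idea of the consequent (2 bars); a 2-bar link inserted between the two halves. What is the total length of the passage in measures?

12 measures

Basic contrasting period: 4 + 4 = 8 bars.
8 (basic form) + 2 (extra statement) + 2 (link) = 12.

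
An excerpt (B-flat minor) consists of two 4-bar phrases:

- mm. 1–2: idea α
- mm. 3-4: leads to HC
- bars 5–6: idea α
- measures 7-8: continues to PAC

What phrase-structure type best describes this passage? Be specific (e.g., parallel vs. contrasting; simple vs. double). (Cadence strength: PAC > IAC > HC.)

parallel period

Phrase 1 ends with a half cadence (weaker) and phrase 2 with a perfect authentic cadence (stronger): antecedent + consequent = a period.
The two phrases open with the same material (α / α), so the period is parallel.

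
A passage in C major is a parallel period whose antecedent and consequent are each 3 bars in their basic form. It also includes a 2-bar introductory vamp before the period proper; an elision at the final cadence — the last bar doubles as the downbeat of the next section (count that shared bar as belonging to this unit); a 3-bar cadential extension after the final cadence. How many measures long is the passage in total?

11 measures

Basic parallel period: 3 + 3 = 6 bars.
6 (basic form) + 2 (introduction) + 3 (cadential extension) = 11.
The elision shares a bar with the next section but does not change this unit's count.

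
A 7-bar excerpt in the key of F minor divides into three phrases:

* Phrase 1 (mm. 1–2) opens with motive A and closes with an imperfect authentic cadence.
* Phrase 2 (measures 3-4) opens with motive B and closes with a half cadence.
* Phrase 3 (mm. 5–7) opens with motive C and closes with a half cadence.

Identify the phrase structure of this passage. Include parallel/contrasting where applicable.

phrase group

The final phrase closes with a half cadence, which is not stronger than the preceding half cadence; the 3 phrases lack an overall antecedent–consequent design and so form a phrase group.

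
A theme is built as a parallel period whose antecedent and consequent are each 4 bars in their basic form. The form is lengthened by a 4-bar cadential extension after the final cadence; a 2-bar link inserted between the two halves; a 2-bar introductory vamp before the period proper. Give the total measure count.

16 measures

Basic parallel period: 4 + 4 = 8 bars.
8 (basic form) + 4 (cadential extension) + 2 (link) + 2 (introduction) = 16.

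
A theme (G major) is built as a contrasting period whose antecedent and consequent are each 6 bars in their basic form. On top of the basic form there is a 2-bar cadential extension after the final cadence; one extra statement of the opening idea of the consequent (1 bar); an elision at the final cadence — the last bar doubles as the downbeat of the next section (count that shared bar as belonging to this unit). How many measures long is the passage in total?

Basic contrasting period: 6 + 6 = 12 bars.
12 (basic form) + 2 (cadential extension) + 1 (extra statement) = 15.
The elision shares a bar with the next section but does not change this unit's count.

15 measures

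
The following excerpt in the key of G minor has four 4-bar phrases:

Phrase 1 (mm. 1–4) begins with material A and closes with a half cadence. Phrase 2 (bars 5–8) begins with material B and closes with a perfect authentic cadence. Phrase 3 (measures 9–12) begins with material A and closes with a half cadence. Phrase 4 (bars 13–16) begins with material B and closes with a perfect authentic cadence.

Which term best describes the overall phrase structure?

The cadence pattern HC–PAC–HC–PAC is weak–strong twice, and phrases 3–4 restate phrases 1–2: a period heard twice, not a double period (which would end weakly at phrase 2).

repeated period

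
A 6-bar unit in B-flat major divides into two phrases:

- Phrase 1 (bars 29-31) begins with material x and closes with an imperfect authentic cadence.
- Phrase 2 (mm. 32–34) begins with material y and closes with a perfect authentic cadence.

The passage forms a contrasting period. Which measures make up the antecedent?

The antecedent is the phrase ending with the weaker cadence (imperfect authentic cadence, phrase 1) and the consequent the one ending more conclusively (perfect authentic cadence, phrase 2); the antecedent is mm. 29–31.

measures 29–31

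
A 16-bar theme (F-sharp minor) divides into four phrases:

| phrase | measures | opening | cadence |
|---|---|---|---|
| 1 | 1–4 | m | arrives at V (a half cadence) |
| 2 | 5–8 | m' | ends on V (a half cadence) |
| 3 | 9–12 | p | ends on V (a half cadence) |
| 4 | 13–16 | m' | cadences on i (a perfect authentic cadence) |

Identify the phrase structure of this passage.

contrasting double period

Four phrases in two halves: the first half (mm. 1–8) ends with a half cadence, the second (measures 9–16) with a perfect authentic cadence — a large antecedent–consequent pair, i.e. a double period.
Phrase 3 begins with different material from phrase 1, making it contrasting.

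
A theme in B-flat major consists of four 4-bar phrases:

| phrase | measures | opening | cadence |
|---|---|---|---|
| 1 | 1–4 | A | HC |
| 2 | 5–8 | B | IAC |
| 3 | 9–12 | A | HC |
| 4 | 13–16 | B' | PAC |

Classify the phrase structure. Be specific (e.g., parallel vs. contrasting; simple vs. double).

parallel double period

Four phrases in two halves: the first half (bars 1–8) ends with an imperfect authentic cadence, the second (measures 9-16) with a perfect authentic cadence — a large antecedent–consequent pair, i.e. a double period.
Phrase 3 begins with the same material as phrase 1, making it parallel.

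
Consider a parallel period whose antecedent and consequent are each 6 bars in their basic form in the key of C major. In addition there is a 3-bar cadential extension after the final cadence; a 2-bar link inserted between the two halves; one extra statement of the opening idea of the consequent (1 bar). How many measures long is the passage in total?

Basic parallel period: 6 + 6 = 12 bars.
12 (basic form) + 3 (cadential extension) + 2 (link) + 1 (extra statement) = 18.

18 measures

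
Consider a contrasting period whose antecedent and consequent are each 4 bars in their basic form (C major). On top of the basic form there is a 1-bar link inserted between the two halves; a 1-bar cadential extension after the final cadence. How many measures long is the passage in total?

Basic contrasting period: 4 + 4 = 8 bars.
8 (basic form) + 1 (link) + 1 (cadential extension) = 10.

10 measures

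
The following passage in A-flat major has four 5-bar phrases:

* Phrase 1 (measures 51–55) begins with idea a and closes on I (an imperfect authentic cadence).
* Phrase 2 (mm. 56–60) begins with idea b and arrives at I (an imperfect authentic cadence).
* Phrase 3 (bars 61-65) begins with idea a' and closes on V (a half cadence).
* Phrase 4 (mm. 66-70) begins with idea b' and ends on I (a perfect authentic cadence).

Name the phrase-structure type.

parallel double period

Four phrases in two halves: the first half (mm. 51–60) ends with an imperfect authentic cadence, the second (measures 61–70) with a perfect authentic cadence — a large antecedent–consequent pair, i.e. a double period.
Phrase 3 begins with the same material as phrase 1, making it parallel.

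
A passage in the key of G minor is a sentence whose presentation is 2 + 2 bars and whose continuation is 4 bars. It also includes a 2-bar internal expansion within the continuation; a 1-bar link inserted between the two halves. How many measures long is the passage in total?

Basic sentence: 2 + 2 + 4 = 8 bars.
8 (basic form) + 2 (internal expansion) + 1 (link) = 11.

11 measures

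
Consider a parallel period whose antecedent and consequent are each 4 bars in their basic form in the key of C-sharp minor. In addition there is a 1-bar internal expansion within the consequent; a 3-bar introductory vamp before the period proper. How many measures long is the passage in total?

Basic parallel period: 4 + 4 = 8 bars.
8 (basic form) + 1 (internal expansion) + 3 (introduction) = 12.

12 measures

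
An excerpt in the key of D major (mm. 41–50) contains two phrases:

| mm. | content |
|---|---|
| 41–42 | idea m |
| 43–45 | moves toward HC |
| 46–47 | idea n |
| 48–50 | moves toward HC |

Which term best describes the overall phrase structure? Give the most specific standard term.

The second phrase closes with a half cadence, which is not stronger than the first phrase's half cadence; without a weak→strong cadential pair there is no antecedent–consequent relationship, so this is a phrase group rather than a period.

phrase group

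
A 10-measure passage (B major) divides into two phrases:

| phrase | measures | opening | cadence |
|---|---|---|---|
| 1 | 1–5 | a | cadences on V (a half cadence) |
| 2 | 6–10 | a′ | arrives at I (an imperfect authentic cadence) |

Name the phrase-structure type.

parallel period

Phrase 1 ends with a half cadence (weaker) and phrase 2 with an imperfect authentic cadence (stronger): antecedent + consequent = a period.
The two phrases open with the same material (a / a′), so the period is parallel.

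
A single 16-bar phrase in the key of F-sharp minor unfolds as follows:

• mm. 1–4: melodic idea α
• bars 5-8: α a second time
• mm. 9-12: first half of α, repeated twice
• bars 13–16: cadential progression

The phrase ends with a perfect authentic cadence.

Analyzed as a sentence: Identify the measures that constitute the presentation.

The presentation of a sentence is the basic idea (bars 1–4) plus its repetition (mm. 5–8); the presentation is therefore mm. 1–8.

measures 1–8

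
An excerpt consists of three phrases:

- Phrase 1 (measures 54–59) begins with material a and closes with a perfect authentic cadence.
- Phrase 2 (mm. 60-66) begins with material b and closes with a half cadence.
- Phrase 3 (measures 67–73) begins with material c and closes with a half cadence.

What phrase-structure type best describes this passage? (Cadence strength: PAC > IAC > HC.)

phrase group

The final phrase closes with a half cadence, which is not stronger than the preceding half cadence; the 3 phrases lack an overall antecedent–consequent design and so form a phrase group.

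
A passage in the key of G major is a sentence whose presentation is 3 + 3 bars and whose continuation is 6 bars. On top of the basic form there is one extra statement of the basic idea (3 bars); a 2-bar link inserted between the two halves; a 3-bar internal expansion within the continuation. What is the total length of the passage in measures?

Basic sentence: 3 + 3 + 6 = 12 bars.
12 (basic form) + 3 (extra statement) + 2 (link) + 3 (internal expansion) = 20.

20 measures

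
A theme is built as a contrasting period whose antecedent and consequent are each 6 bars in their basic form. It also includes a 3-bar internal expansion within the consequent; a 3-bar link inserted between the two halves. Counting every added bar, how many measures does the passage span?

18 measures

Basic contrasting period: 6 + 6 = 12 bars.
12 (basic form) + 3 (internal expansion) + 3 (link) = 18.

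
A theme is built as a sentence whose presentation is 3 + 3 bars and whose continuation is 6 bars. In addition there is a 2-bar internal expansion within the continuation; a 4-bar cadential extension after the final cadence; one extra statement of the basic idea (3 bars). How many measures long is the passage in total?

21 measures

Basic sentence: 3 + 3 + 6 = 12 bars.
12 (basic form) + 2 (internal expansion) + 4 (cadential extension) + 3 (extra statement) = 21.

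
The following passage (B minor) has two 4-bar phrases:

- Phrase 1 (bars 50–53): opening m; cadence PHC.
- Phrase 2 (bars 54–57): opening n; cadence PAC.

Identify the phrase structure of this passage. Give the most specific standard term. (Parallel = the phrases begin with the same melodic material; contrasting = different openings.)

contrasting period

Phrase 1 ends with a Phrygian half cadence (weaker) and phrase 2 with a perfect authentic cadence (stronger): antecedent + consequent = a period.
The two phrases open with different material (m / n), so the period is contrasting.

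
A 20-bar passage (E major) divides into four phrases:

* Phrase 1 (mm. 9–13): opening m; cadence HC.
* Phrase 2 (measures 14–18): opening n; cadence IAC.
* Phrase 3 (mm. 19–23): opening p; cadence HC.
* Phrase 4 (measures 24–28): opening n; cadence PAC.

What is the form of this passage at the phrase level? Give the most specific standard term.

contrasting double period

Four phrases in two halves: the first half (measures 9–18) ends with an imperfect authentic cadence, the second (bars 19–28) with a perfect authentic cadence — a large antecedent–consequent pair, i.e. a double period.
Phrase 3 begins with different material from phrase 1, making it contrasting.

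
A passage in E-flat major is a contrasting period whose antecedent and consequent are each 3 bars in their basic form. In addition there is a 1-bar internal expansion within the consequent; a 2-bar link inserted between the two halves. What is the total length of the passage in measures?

9 measures

Basic contrasting period: 3 + 3 = 6 bars.
6 (basic form) + 1 (internal expansion) + 2 (link) = 9.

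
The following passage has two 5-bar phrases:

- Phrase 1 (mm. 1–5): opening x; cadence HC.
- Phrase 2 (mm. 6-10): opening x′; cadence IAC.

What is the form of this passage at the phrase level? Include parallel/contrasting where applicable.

parallel period

Phrase 1 ends with a half cadence (weaker) and phrase 2 with an imperfect authentic cadence (stronger): antecedent + consequent = a period.
The two phrases open with the same material (x / x′), so the period is parallel.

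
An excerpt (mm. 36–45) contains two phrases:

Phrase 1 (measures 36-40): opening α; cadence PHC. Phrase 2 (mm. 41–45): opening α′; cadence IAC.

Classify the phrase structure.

parallel period

Phrase 1 ends with a Phrygian half cadence (weaker) and phrase 2 with an imperfect authentic cadence (stronger): antecedent + consequent = a period.
The two phrases open with the same material (α / α′), so the period is parallel.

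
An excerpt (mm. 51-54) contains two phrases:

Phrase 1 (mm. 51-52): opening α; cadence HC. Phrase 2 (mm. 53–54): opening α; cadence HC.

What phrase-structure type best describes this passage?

Both phrases have the same opening (α) and the same cadence (half cadence): the second is a restatement, not a consequent, so this is a repeated phrase rather than a period.

repeated phrase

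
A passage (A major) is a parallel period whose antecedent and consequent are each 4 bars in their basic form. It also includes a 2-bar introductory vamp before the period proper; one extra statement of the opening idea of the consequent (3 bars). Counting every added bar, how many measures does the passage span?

Basic parallel period: 4 + 4 = 8 bars.
8 (basic form) + 2 (introduction) + 3 (extra statement) = 13.

13 measures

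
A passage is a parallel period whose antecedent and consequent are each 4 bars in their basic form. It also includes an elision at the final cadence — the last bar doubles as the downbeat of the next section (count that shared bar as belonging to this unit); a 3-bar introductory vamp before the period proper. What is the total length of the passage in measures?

Basic parallel period: 4 + 4 = 8 bars.
8 (basic form) + 3 (introduction) = 11.
The elision shares a bar with the next section but does not change this unit's count.

11 measures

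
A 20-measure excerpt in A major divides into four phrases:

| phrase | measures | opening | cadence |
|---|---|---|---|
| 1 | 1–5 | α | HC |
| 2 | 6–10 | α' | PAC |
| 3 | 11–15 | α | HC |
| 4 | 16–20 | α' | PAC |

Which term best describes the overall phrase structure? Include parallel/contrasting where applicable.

repeated period

The cadence pattern HC–PAC–HC–PAC is weak–strong twice, and phrases 3–4 restate phrases 1–2: a period heard twice, not a double period (which would end weakly at phrase 2).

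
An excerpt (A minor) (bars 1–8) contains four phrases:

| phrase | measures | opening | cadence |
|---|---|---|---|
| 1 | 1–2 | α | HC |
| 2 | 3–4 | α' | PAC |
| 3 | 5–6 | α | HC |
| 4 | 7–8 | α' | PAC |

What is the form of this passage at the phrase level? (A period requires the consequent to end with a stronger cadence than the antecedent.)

The cadence pattern HC–PAC–HC–PAC is weak–strong twice, and phrases 3–4 restate phrases 1–2: a period heard twice, not a double period (which would end weakly at phrase 2).

repeated period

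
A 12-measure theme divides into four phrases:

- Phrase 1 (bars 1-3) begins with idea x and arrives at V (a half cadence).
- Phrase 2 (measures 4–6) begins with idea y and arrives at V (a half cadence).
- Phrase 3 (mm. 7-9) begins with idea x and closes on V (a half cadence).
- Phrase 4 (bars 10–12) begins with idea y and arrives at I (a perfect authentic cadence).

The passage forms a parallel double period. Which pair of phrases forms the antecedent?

In a double period the first pair of phrases (ending half cadence) is the large antecedent and the second pair (ending perfect authentic cadence) is the large consequent; the antecedent is phrases 1 and 2.

phrases 1 and 2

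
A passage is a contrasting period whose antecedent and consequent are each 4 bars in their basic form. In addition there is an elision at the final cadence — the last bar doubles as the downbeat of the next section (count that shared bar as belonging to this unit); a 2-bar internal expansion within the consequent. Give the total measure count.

Basic contrasting period: 4 + 4 = 8 bars.
8 (basic form) + 2 (internal expansion) = 10.
The elision shares a bar with the next section but does not change this unit's count.

10 measures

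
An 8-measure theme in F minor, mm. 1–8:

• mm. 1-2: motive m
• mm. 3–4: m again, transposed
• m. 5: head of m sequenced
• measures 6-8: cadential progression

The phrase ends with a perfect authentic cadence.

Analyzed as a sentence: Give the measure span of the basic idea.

The presentation of a sentence is the basic idea (bars 1–2) plus its repetition (mm. 3-4); the basic idea is therefore bars 1-2.

measures 1–2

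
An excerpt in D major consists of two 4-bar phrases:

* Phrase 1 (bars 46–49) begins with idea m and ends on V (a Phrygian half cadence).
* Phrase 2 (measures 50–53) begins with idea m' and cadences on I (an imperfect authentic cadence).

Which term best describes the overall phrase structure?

Phrase 1 ends with a Phrygian half cadence (weaker) and phrase 2 with an imperfect authentic cadence (stronger): antecedent + consequent = a period.
The two phrases open with the same material (m / m'), so the period is parallel.

parallel period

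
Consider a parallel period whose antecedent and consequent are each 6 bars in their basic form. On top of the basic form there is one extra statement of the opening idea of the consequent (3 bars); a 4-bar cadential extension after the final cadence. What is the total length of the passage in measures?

19 measures

Basic parallel period: 6 + 6 = 12 bars.
12 (basic form) + 3 (extra statement) + 4 (cadential extension) = 19.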